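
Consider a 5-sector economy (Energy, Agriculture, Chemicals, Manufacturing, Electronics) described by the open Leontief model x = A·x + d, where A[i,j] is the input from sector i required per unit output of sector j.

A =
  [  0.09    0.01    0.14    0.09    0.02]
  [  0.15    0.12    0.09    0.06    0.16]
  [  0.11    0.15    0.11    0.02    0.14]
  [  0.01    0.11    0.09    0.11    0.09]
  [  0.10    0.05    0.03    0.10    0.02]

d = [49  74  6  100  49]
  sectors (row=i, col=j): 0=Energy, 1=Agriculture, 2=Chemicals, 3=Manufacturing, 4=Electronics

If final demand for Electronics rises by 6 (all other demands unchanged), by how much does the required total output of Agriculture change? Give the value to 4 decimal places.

Form M = I − A:
  [  0.91   -0.01   -0.14   -0.09   -0.02]
  [ -0.15    0.88   -0.09   -0.06   -0.16]
  [ -0.11   -0.15    0.89   -0.02   -0.14]
  [ -0.01   -0.11   -0.09    0.89   -0.09]
  [ -0.10   -0.05   -0.03   -0.10    0.98]
Leontief inverse L = M⁻¹:
  [  1.1445    0.0686    0.2030    0.1334    0.0758]
  [  0.2479    1.2010    0.1824    0.1371    0.2398]
  [  0.2076    0.2298    1.1958    0.0882    0.2207]
  [  0.0790    0.1819    0.1541    1.1653    0.1603]
  [  0.1439    0.0939    0.0824    0.1422    1.0635]
Total output x = L · d:
  x_0 = 1.1445·49 + 0.0686·74 + 0.2030·6 + 0.1334·100 + 0.0758·49 = 79.4374
  x_1 = 0.2479·49 + 1.2010·74 + 0.1824·6 + 0.1371·100 + 0.2398·49 = 127.5735
  x_2 = 0.2076·49 + 0.2298·74 + 1.1958·6 + 0.0882·100 + 0.2207·49 = 53.9803
  x_3 = 0.0790·49 + 0.1819·74 + 0.1541·6 + 1.1653·100 + 0.1603·49 = 142.6515
  x_4 = 0.1439·49 + 0.0939·74 + 0.0824·6 + 0.1422·100 + 1.0635·49 = 80.8234
Δx_1 = L[1,4] · Δd_4 = 0.2398 · 6 = 1.4387

1.4387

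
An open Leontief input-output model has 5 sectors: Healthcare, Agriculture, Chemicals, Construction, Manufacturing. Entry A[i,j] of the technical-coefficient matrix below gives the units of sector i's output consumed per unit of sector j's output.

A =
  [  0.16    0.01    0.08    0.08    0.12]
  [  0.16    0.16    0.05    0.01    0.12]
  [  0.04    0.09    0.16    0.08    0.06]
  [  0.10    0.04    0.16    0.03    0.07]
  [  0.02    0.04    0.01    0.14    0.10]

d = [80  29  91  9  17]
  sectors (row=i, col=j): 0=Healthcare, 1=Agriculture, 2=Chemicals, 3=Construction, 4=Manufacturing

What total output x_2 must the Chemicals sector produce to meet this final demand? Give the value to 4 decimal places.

128.3795

Form M = I − A:
  [  0.84   -0.01   -0.08   -0.08   -0.12]
  [ -0.16    0.84   -0.05   -0.01   -0.12]
  [ -0.04   -0.09    0.84   -0.08   -0.06]
  [ -0.10   -0.04   -0.16    0.97   -0.07]
  [ -0.02   -0.04   -0.01   -0.14    0.90]
Leontief inverse L = M⁻¹:
  [  1.2278    0.0464    0.1489    0.1416    0.1908]
  [  0.2512    1.2190    0.1128    0.0728    0.2092]
  [  0.1051    0.1458    1.2355    0.1302    0.1260]
  [  0.1589    0.0842    0.2279    1.0827    0.1318]
  [  0.0643    0.0699    0.0575    0.1763    1.1466]
Total output x = L · d:
  x_0 = 1.2278·80 + 0.0464·29 + 0.1489·91 + 0.1416·9 + 0.1908·17 = 117.6411
  x_1 = 0.2512·80 + 1.2190·29 + 0.1128·91 + 0.0728·9 + 0.2092·17 = 69.9270
  x_2 = 0.1051·80 + 0.1458·29 + 1.2355·91 + 0.1302·9 + 0.1260·17 = 128.3795
  x_3 = 0.1589·80 + 0.0842·29 + 0.2279·91 + 1.0827·9 + 0.1318·17 = 47.8824
  x_4 = 0.0643·80 + 0.0699·29 + 0.0575·91 + 0.1763·9 + 1.1466·17 = 33.4858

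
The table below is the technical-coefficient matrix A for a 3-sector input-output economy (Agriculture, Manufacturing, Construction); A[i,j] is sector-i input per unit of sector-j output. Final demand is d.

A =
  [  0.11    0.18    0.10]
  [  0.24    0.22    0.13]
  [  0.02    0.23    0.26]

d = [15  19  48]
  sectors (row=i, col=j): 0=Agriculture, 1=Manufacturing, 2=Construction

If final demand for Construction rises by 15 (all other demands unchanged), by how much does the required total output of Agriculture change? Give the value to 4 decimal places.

Form M = I − A:
  [  0.89   -0.18   -0.10]
  [ -0.24    0.78   -0.13]
  [ -0.02   -0.23    0.74]
Leontief inverse L = M⁻¹:
  [  1.2228    0.3490    0.2266]
  [  0.4026    1.4670    0.3121]
  [  0.1582    0.4654    1.4545]
Total output x = L · d:
  x_0 = 1.2228·15 + 0.3490·19 + 0.2266·48 = 35.8471
  x_1 = 0.4026·15 + 1.4670·19 + 0.3121·48 = 48.8939
  x_2 = 0.1582·15 + 0.4654·19 + 1.4545·48 = 81.0305
Δx_0 = L[0,2] · Δd_2 = 0.2266 · 15 = 3.3983

3.3983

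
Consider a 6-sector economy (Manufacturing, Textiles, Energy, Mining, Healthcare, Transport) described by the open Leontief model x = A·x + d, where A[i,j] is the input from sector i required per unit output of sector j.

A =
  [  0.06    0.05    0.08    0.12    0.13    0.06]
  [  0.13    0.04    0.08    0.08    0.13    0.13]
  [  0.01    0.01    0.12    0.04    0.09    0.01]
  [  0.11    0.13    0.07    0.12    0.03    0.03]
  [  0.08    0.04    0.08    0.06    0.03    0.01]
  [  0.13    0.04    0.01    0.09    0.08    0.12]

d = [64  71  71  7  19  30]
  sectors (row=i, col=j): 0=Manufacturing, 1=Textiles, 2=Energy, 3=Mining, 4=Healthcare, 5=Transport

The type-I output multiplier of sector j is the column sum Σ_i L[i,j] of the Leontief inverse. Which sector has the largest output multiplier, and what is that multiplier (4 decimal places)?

Mining (1.9093)

Form M = I − A:
  [  0.94   -0.05   -0.08   -0.12   -0.13   -0.06]
  [ -0.13    0.96   -0.08   -0.08   -0.13   -0.13]
  [ -0.01   -0.01    0.88   -0.04   -0.09   -0.01]
  [ -0.11   -0.13   -0.07    0.88   -0.03   -0.03]
  [ -0.08   -0.04   -0.08   -0.06    0.97   -0.01]
  [ -0.13   -0.04   -0.01   -0.09   -0.08    0.88]
Leontief inverse L = M⁻¹:
  [  1.1323    0.0990    0.1461    0.1937    0.1930    0.1023]
  [  0.2164    1.0940    0.1539    0.1694    0.2105    0.1863]
  [  0.0384    0.0298    1.1595    0.0713    0.1209    0.0240]
  [  0.1877    0.1817    0.1397    1.2006    0.1065    0.0834]
  [  0.1192    0.0679    0.1234    0.1049    1.0736    0.0353]
  [  0.2076    0.0895    0.0672    0.1694    0.1479    1.1720]
Total output x = L · d:
  x_0 = 1.1323·64 + 0.0990·71 + 0.1461·71 + 0.1937·7 + 0.1930·19 + 0.1023·30 = 97.9600
  x_1 = 0.2164·64 + 1.0940·71 + 0.1539·71 + 0.1694·7 + 0.2105·19 + 0.1863·30 = 113.2241
  x_2 = 0.0384·64 + 0.0298·71 + 1.1595·71 + 0.0713·7 + 0.1209·19 + 0.0240·30 = 90.4140
  x_3 = 0.1877·64 + 0.1817·71 + 0.1397·71 + 1.2006·7 + 0.1065·19 + 0.0834·30 = 47.7645
  x_4 = 0.1192·64 + 0.0679·71 + 0.1234·71 + 0.1049·7 + 1.0736·19 + 0.0353·30 = 43.4025
  x_5 = 0.2076·64 + 0.0895·71 + 0.0672·71 + 0.1694·7 + 0.1479·19 + 1.1720·30 = 63.5669
Output multipliers (column sums of L):
  Manufacturing: 1.9017
  Textiles: 1.5619
  Energy: 1.7897
  Mining: 1.9093
  Healthcare: 1.8525
  Transport: 1.6032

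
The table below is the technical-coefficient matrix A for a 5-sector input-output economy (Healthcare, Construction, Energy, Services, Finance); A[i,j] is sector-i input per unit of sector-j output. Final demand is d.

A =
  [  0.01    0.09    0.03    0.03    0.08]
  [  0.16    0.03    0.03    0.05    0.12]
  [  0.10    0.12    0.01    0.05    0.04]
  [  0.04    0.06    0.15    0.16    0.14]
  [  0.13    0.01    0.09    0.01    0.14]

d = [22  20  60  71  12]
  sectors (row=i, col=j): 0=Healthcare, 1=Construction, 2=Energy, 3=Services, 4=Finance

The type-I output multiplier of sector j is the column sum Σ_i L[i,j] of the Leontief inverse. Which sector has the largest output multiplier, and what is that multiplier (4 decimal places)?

Form M = I − A:
  [  0.99   -0.09   -0.03   -0.03   -0.08]
  [ -0.16    0.97   -0.03   -0.05   -0.12]
  [ -0.10   -0.12    0.99   -0.05   -0.04]
  [ -0.04   -0.06   -0.15    0.84   -0.14]
  [ -0.13   -0.01   -0.09   -0.01    0.86]
Leontief inverse L = M⁻¹:
  [  1.0512    0.1085    0.0537    0.0487    0.1233]
  [  0.2061    1.0650    0.0668    0.0769    0.1834]
  [  0.1444    0.1477    1.0392    0.0769    0.0949]
  [  0.1202    0.1152    0.2129    1.2171    0.2353]
  [  0.1778    0.0456    0.1201    0.0305    1.1962]
Total output x = L · d:
  x_0 = 1.0512·22 + 0.1085·20 + 0.0537·60 + 0.0487·71 + 0.1233·12 = 33.4553
  x_1 = 0.2061·22 + 1.0650·20 + 0.0668·60 + 0.0769·71 + 0.1834·12 = 37.5045
  x_2 = 0.1444·22 + 0.1477·20 + 1.0392·60 + 0.0769·71 + 0.0949·12 = 75.0870
  x_3 = 0.1202·22 + 0.1152·20 + 0.2129·60 + 1.2171·71 + 0.2353·12 = 106.9623
  x_4 = 0.1778·22 + 0.0456·20 + 0.1201·60 + 0.0305·71 + 1.1962·12 = 28.5485
Output multipliers (column sums of L):
  Healthcare: 1.6997
  Construction: 1.4819
  Energy: 1.4929
  Services: 1.4501
  Finance: 1.8332

Finance (1.8332)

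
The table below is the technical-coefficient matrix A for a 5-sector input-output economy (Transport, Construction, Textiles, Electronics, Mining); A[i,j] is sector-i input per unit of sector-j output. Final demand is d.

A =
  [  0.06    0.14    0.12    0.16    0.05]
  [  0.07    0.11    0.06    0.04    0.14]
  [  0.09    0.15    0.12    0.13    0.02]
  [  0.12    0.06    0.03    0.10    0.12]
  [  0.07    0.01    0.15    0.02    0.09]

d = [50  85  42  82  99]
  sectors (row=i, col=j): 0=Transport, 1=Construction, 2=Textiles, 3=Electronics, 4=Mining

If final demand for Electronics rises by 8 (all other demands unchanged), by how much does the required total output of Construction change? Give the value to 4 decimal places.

Form M = I − A:
  [  0.94   -0.14   -0.12   -0.16   -0.05]
  [ -0.07    0.89   -0.06   -0.04   -0.14]
  [ -0.09   -0.15    0.88   -0.13   -0.02]
  [ -0.12   -0.06   -0.03    0.90   -0.12]
  [ -0.07   -0.01   -0.15   -0.02    0.91]
Leontief inverse L = M⁻¹:
  [  1.1420    0.2319    0.2030    0.2456    0.1353]
  [  0.1284    1.1757    0.1358    0.0992    0.2040]
  [  0.1684    0.2446    1.2007    0.2165    0.1018]
  [  0.1826    0.1273    0.1051    1.1685    0.1860]
  [  0.1210    0.0739    0.2173    0.0814    1.1324]
Total output x = L · d:
  x_0 = 1.1420·50 + 0.2319·85 + 0.2030·42 + 0.2456·82 + 0.1353·99 = 118.8725
  x_1 = 0.1284·50 + 1.1757·85 + 0.1358·42 + 0.0992·82 + 0.2040·99 = 140.3903
  x_2 = 0.1684·50 + 0.2446·85 + 1.2007·42 + 0.2165·82 + 0.1018·99 = 107.4773
  x_3 = 0.1826·50 + 0.1273·85 + 0.1051·42 + 1.1685·82 + 0.1860·99 = 138.6014
  x_4 = 0.1210·50 + 0.0739·85 + 0.2173·42 + 0.0814·82 + 1.1324·99 = 140.2402
Δx_1 = L[1,3] · Δd_3 = 0.0992 · 8 = 0.7939

0.7939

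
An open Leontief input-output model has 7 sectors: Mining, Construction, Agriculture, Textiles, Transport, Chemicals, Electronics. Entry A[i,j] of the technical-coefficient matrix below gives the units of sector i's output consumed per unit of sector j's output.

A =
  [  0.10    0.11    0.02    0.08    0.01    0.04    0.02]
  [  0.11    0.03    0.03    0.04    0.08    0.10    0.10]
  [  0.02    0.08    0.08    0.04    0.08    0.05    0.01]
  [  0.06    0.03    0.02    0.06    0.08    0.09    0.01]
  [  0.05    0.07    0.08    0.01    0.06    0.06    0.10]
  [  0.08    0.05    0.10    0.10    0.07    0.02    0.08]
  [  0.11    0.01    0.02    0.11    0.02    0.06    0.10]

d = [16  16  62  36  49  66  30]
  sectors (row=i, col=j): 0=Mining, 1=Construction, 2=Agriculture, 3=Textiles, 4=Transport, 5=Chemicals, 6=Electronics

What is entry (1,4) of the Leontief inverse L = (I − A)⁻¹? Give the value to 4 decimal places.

L[1,4] = 0.1223

Form M = I − A:
  [  0.90   -0.11   -0.02   -0.08   -0.01   -0.04   -0.02]
  [ -0.11    0.97   -0.03   -0.04   -0.08   -0.10   -0.10]
  [ -0.02   -0.08    0.92   -0.04   -0.08   -0.05   -0.01]
  [ -0.06   -0.03   -0.02    0.94   -0.08   -0.09   -0.01]
  [ -0.05   -0.07   -0.08   -0.01    0.94   -0.06   -0.10]
  [ -0.08   -0.05   -0.10   -0.10   -0.07    0.98   -0.08]
  [ -0.11   -0.01   -0.02   -0.11   -0.02   -0.06    0.90]
Leontief inverse L = M⁻¹:
  [  1.1550    0.1468    0.0467    0.1223    0.0465    0.0820    0.0563]
  [  0.1784    1.0780    0.0711    0.0988    0.1223    0.1468    0.1523]
  [  0.0642    0.1152    1.1147    0.0741    0.1193    0.0883    0.0485]
  [  0.1054    0.0654    0.0528    1.0977    0.1148    0.1243    0.0462]
  [  0.1084    0.1101    0.1174    0.0589    1.1002    0.1035    0.1480]
  [  0.1423    0.0973    0.1390    0.1521    0.1171    1.0721    0.1255]
  [  0.1694    0.0494    0.0496    0.1633    0.0560    0.1026    1.1381]
Total output x = L · d:
  x_0 = 1.1550·16 + 0.1468·16 + 0.0467·62 + 0.1223·36 + 0.0465·49 + 0.0820·66 + 0.0563·30 = 37.5115
  x_1 = 0.1784·16 + 1.0780·16 + 0.0711·62 + 0.0988·36 + 0.1223·49 + 0.1468·66 + 0.1523·30 = 48.3148
  x_2 = 0.0642·16 + 0.1152·16 + 1.1147·62 + 0.0741·36 + 0.1193·49 + 0.0883·66 + 0.0485·30 = 87.7844
  x_3 = 0.1054·16 + 0.0654·16 + 0.0528·62 + 1.0977·36 + 0.1148·49 + 0.1243·66 + 0.0462·30 = 60.7444
  x_4 = 0.1084·16 + 0.1101·16 + 0.1174·62 + 0.0589·36 + 1.1002·49 + 0.1035·66 + 0.1480·30 = 78.0746
  x_5 = 0.1423·16 + 0.0973·16 + 0.1390·62 + 0.1521·36 + 0.1171·49 + 1.0721·66 + 0.1255·30 = 98.1874
  x_6 = 0.1694·16 + 0.0494·16 + 0.0496·62 + 0.1633·36 + 0.0560·49 + 0.1026·66 + 1.1381·30 = 56.1108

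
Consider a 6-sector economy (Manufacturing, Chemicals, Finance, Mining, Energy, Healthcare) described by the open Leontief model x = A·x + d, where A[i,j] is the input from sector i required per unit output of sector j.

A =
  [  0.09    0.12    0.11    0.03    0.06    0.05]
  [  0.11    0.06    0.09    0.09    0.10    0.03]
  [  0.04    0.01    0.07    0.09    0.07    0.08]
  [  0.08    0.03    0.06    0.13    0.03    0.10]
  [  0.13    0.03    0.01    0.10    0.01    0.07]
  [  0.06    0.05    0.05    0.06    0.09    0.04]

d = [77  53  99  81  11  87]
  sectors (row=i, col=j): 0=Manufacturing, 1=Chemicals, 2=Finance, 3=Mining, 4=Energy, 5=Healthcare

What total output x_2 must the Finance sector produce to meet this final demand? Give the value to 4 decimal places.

Form M = I − A:
  [  0.91   -0.12   -0.11   -0.03   -0.06   -0.05]
  [ -0.11    0.94   -0.09   -0.09   -0.10   -0.03]
  [ -0.04   -0.01    0.93   -0.09   -0.07   -0.08]
  [ -0.08   -0.03   -0.06    0.87   -0.03   -0.10]
  [ -0.13   -0.03   -0.01   -0.10    0.99   -0.07]
  [ -0.06   -0.05   -0.05   -0.06   -0.09    0.96]
Leontief inverse L = M⁻¹:
  [  1.1558    0.1609    0.1646    0.0928    0.1095    0.0966]
  [  0.1796    1.1023    0.1441    0.1575    0.1447    0.0828]
  [  0.0881    0.0372    1.1060    0.1414    0.1025    0.1201]
  [  0.1376    0.0669    0.1083    1.1908    0.0723    0.1476]
  [  0.1799    0.0673    0.0543    0.1464    1.0458    0.1075]
  [  0.1116    0.0799    0.0873    0.1095    0.1223    1.0776]
Total output x = L · d:
  x_0 = 1.1558·77 + 0.1609·53 + 0.1646·99 + 0.0928·81 + 0.1095·11 + 0.0966·87 = 130.9425
  x_1 = 0.1796·77 + 1.1023·53 + 0.1441·99 + 0.1575·81 + 0.1447·11 + 0.0828·87 = 108.0606
  x_2 = 0.0881·77 + 0.0372·53 + 1.1060·99 + 0.1414·81 + 0.1025·11 + 0.1201·87 = 141.2725
  x_3 = 0.1376·77 + 0.0669·53 + 0.1083·99 + 1.1908·81 + 0.0723·11 + 0.1476·87 = 134.9449
  x_4 = 0.1799·77 + 0.0673·53 + 0.0543·99 + 0.1464·81 + 1.0458·11 + 0.1075·87 = 55.5069
  x_5 = 0.1116·77 + 0.0799·53 + 0.0873·99 + 0.1095·81 + 0.1223·11 + 1.0776·87 = 125.4328

141.2725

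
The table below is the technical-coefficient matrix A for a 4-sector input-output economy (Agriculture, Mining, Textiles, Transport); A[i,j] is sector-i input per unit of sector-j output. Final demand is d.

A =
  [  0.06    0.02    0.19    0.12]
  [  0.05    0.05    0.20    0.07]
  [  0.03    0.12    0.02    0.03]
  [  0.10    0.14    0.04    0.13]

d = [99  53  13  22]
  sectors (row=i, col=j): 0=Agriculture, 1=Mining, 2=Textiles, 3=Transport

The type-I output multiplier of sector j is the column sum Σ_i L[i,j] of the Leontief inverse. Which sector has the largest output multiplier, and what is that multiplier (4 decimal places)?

Form M = I − A:
  [  0.94   -0.02   -0.19   -0.12]
  [ -0.05    0.95   -0.20   -0.07]
  [ -0.03   -0.12    0.98   -0.03]
  [ -0.10   -0.14   -0.04    0.87]
Leontief inverse L = M⁻¹:
  [  1.0930    0.0769    0.2343    0.1650]
  [  0.0778    1.1010    0.2442    0.1077]
  [  0.0473    0.1431    1.0610    0.0546]
  [  0.1403    0.1926    0.1150    1.1882]
Total output x = L · d:
  x_0 = 1.0930·99 + 0.0769·53 + 0.2343·13 + 0.1650·22 = 118.9568
  x_1 = 0.0778·99 + 1.1010·53 + 0.2442·13 + 0.1077·22 = 71.6010
  x_2 = 0.0473·99 + 0.1431·53 + 1.0610·13 + 0.0546·22 = 27.2581
  x_3 = 0.1403·99 + 0.1926·53 + 0.1150·13 + 1.1882·22 = 51.7358
Output multipliers (column sums of L):
  Agriculture: 1.3584
  Mining: 1.5136
  Textiles: 1.6545
  Transport: 1.5156

Textiles (1.6545)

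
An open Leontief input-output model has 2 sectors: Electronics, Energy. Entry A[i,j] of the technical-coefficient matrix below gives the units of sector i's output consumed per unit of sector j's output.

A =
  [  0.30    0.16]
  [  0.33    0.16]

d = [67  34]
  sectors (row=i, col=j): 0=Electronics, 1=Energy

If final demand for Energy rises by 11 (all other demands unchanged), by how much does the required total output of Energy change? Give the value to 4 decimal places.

Form M = I − A:
  [  0.70   -0.16]
  [ -0.33    0.84]
Leontief inverse L = M⁻¹:
  [  1.5695    0.2990]
  [  0.6166    1.3079]
Total output x = L · d:
  x_0 = 1.5695·67 + 0.2990·34 = 115.3214
  x_1 = 0.6166·67 + 1.3079·34 = 85.7810
Δx_1 = L[1,1] · Δd_1 = 1.3079 · 11 = 14.3871

14.3871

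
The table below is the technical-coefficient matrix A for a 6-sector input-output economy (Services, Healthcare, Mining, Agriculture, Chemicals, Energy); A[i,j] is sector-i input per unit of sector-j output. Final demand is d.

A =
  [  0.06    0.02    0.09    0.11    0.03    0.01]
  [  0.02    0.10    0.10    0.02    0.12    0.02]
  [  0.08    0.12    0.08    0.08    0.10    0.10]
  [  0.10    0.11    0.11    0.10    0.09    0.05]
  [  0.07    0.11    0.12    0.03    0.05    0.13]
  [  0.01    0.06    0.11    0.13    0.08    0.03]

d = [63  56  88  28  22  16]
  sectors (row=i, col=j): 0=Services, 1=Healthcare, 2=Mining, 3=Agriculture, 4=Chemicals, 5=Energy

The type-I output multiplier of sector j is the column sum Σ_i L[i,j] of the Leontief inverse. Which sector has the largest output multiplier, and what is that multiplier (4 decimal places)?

Form M = I − A:
  [  0.94   -0.02   -0.09   -0.11   -0.03   -0.01]
  [ -0.02    0.90   -0.10   -0.02   -0.12   -0.02]
  [ -0.08   -0.12    0.92   -0.08   -0.10   -0.10]
  [ -0.10   -0.11   -0.11    0.90   -0.09   -0.05]
  [ -0.07   -0.11   -0.12   -0.03    0.95   -0.13]
  [ -0.01   -0.06   -0.11   -0.13   -0.08    0.97]
Leontief inverse L = M⁻¹:
  [  1.1017    0.0770    0.1512    0.1593    0.0795    0.0474]
  [  0.0606    1.1701    0.1727    0.0649    0.1799    0.0700]
  [  0.1375    0.2135    1.1856    0.1563    0.1845    0.1608]
  [  0.1620    0.2049    0.2150    1.1766    0.1745    0.1121]
  [  0.1192    0.1939    0.2141    0.1021    1.1286    0.1838]
  [  0.0622    0.1408    0.1932    0.1895    0.1493    1.0842]
Total output x = L · d:
  x_0 = 1.1017·63 + 0.0770·56 + 0.1512·88 + 0.1593·28 + 0.0795·22 + 0.0474·16 = 93.9967
  x_1 = 0.0606·63 + 1.1701·56 + 0.1727·88 + 0.0649·28 + 0.1799·22 + 0.0700·16 = 91.4387
  x_2 = 0.1375·63 + 0.2135·56 + 1.1856·88 + 0.1563·28 + 0.1845·22 + 0.1608·16 = 135.9613
  x_3 = 0.1620·63 + 0.2049·56 + 0.2150·88 + 1.1766·28 + 0.1745·22 + 0.1121·16 = 79.1736
  x_4 = 0.1192·63 + 0.1939·56 + 0.2141·88 + 0.1021·28 + 1.1286·22 + 0.1838·16 = 67.8372
  x_5 = 0.0622·63 + 0.1408·56 + 0.1932·88 + 0.1895·28 + 0.1493·22 + 1.0842·16 = 54.7439
Output multipliers (column sums of L):
  Services: 1.6433
  Healthcare: 2.0001
  Mining: 2.1318
  Agriculture: 1.8487
  Chemicals: 1.8964
  Energy: 1.6583

Mining (2.1318)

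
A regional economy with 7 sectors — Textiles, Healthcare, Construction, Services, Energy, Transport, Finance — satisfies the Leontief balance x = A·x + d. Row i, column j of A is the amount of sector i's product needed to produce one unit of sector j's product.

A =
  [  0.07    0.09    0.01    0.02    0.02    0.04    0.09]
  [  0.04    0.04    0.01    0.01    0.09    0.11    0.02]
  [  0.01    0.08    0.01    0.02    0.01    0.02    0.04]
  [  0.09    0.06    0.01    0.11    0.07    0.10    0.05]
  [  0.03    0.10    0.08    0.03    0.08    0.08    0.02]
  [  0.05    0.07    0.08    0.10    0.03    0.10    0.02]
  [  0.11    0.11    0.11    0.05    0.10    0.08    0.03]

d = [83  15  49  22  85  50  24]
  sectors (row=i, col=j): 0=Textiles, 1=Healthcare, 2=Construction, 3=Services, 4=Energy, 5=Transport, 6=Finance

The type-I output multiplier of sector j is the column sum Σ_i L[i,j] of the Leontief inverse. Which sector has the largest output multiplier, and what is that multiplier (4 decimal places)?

Transport (1.8996)

Form M = I − A:
  [  0.93   -0.09   -0.01   -0.02   -0.02   -0.04   -0.09]
  [ -0.04    0.96   -0.01   -0.01   -0.09   -0.11   -0.02]
  [ -0.01   -0.08    0.99   -0.02   -0.01   -0.02   -0.04]
  [ -0.09   -0.06   -0.01    0.89   -0.07   -0.10   -0.05]
  [ -0.03   -0.10   -0.08   -0.03    0.92   -0.08   -0.02]
  [ -0.05   -0.07   -0.08   -0.10   -0.03    0.90   -0.02]
  [ -0.11   -0.11   -0.11   -0.05   -0.10   -0.08    0.97]
Leontief inverse L = M⁻¹:
  [  1.1055    0.1345    0.0369    0.0451    0.0560    0.0864    0.1121]
  [  0.0672    1.0816    0.0383    0.0380    0.1197    0.1542    0.0377]
  [  0.0282    0.1026    1.0237    0.0340    0.0314    0.0476    0.0503]
  [  0.1405    0.1235    0.0468    1.1568    0.1182    0.1688    0.0831]
  [  0.0617    0.1496    0.1085    0.0605    1.1176    0.1333    0.0422]
  [  0.0903    0.1235    0.1081    0.1411    0.0689    1.1587    0.0480]
  [  0.1572    0.1815    0.1471    0.0908    0.1505    0.1507    1.0662]
Total output x = L · d:
  x_0 = 1.1055·83 + 0.1345·15 + 0.0369·49 + 0.0451·22 + 0.0560·85 + 0.0864·50 + 0.1121·24 = 108.3497
  x_1 = 0.0672·83 + 1.0816·15 + 0.0383·49 + 0.0380·22 + 0.1197·85 + 0.1542·50 + 0.0377·24 = 43.3103
  x_2 = 0.0282·83 + 0.1026·15 + 1.0237·49 + 0.0340·22 + 0.0314·85 + 0.0476·50 + 0.0503·24 = 61.0501
  x_3 = 0.1405·83 + 0.1235·15 + 0.0468·49 + 1.1568·22 + 0.1182·85 + 0.1688·50 + 0.0831·24 = 61.7335
  x_4 = 0.0617·83 + 0.1496·15 + 0.1085·49 + 0.0605·22 + 1.1176·85 + 0.1333·50 + 0.0422·24 = 116.6859
  x_5 = 0.0903·83 + 0.1235·15 + 0.1081·49 + 0.1411·22 + 0.0689·85 + 1.1587·50 + 0.0480·24 = 82.6945
  x_6 = 0.1572·83 + 0.1815·15 + 0.1471·49 + 0.0908·22 + 0.1505·85 + 0.1507·50 + 1.0662·24 = 70.8958
Output multipliers (column sums of L):
  Textiles: 1.6507
  Healthcare: 1.8967
  Construction: 1.5096
  Services: 1.5663
  Energy: 1.6624
  Transport: 1.8996
  Finance: 1.4396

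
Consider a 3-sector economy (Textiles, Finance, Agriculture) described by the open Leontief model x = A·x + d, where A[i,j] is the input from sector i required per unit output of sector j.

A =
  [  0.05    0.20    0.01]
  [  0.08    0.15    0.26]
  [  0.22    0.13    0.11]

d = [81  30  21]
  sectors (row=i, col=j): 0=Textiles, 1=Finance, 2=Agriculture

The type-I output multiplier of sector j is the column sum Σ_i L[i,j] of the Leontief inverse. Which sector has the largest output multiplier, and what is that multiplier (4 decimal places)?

Form M = I − A:
  [  0.95   -0.20   -0.01]
  [ -0.08    0.85   -0.26]
  [ -0.22   -0.13    0.89]
Leontief inverse L = M⁻¹:
  [  1.0968    0.2721    0.0918]
  [  0.1949    1.2798    0.3761]
  [  0.2996    0.2542    1.2012]
Total output x = L · d:
  x_0 = 1.0968·81 + 0.2721·30 + 0.0918·21 = 98.9332
  x_1 = 0.1949·81 + 1.2798·30 + 0.3761·21 = 62.0770
  x_2 = 0.2996·81 + 0.2542·30 + 1.2012·21 = 57.1183
Output multipliers (column sums of L):
  Textiles: 1.5913
  Finance: 1.8062
  Agriculture: 1.6691

Finance (1.8062)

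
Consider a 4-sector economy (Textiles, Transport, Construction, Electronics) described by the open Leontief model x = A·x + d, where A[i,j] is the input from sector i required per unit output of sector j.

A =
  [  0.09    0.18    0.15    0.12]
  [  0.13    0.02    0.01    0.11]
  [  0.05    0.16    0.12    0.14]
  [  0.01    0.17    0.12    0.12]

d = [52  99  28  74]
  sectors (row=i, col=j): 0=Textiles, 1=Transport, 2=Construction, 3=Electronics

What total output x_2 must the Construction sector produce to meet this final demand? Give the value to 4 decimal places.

Form M = I − A:
  [  0.91   -0.18   -0.15   -0.12]
  [ -0.13    0.98   -0.01   -0.11]
  [ -0.05   -0.16    0.88   -0.14]
  [ -0.01   -0.17   -0.12    0.88]
Leontief inverse L = M⁻¹:
  [  1.1556    0.2901    0.2317    0.2307]
  [  0.1609    1.0894    0.0627    0.1681]
  [  0.1042    0.2541    1.1891    0.2351]
  [  0.0584    0.2484    0.1769    1.2035]
Total output x = L · d:
  x_0 = 1.1556·52 + 0.2901·99 + 0.2317·28 + 0.2307·74 = 112.3746
  x_1 = 0.1609·52 + 1.0894·99 + 0.0627·28 + 0.1681·74 = 130.4102
  x_2 = 0.1042·52 + 0.2541·99 + 1.1891·28 + 0.2351·74 = 81.2663
  x_3 = 0.0584·52 + 0.2484·99 + 0.1769·28 + 1.2035·74 = 121.6425

81.2663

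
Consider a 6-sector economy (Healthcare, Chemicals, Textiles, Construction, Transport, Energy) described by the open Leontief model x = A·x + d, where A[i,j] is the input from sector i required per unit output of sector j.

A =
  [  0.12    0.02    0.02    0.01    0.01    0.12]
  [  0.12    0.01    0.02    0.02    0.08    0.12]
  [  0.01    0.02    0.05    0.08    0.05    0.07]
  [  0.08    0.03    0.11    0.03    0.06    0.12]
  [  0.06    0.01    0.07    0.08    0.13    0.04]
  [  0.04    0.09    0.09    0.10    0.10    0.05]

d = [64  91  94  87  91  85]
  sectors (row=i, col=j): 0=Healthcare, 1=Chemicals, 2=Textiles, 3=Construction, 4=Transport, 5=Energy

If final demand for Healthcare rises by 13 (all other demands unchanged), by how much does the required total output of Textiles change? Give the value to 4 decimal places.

Form M = I − A:
  [  0.88   -0.02   -0.02   -0.01   -0.01   -0.12]
  [ -0.12    0.99   -0.02   -0.02   -0.08   -0.12]
  [ -0.01   -0.02    0.95   -0.08   -0.05   -0.07]
  [ -0.08   -0.03   -0.11    0.97   -0.06   -0.12]
  [ -0.06   -0.01   -0.07   -0.08    0.87   -0.04]
  [ -0.04   -0.09   -0.09   -0.10   -0.10    0.95]
Leontief inverse L = M⁻¹:
  [  1.1559    0.0405    0.0477    0.0366    0.0408    0.1610]
  [  0.1625    1.0326    0.0564    0.0550    0.1231    0.1672]
  [  0.0378    0.0365    1.0832    0.1085    0.0858    0.1065]
  [  0.1221    0.0549    0.1524    1.0728    0.1092    0.1737]
  [  0.1000    0.0278    0.1114    0.1171    1.1778    0.0887]
  [  0.0910    0.1117    0.1377    0.1423    0.1570    1.1130]
Total output x = L · d:
  x_0 = 1.1559·64 + 0.0405·91 + 0.0477·94 + 0.0366·87 + 0.0408·91 + 0.1610·85 = 102.7208
  x_1 = 0.1625·64 + 1.0326·91 + 0.0564·94 + 0.0550·87 + 0.1231·91 + 0.1672·85 = 139.8759
  x_2 = 0.0378·64 + 0.0365·91 + 1.0832·94 + 0.1085·87 + 0.0858·91 + 0.1065·85 = 133.8622
  x_3 = 0.1221·64 + 0.0549·91 + 0.1524·94 + 1.0728·87 + 0.1092·91 + 0.1737·85 = 145.1776
  x_4 = 0.1000·64 + 0.0278·91 + 0.1114·94 + 0.1171·87 + 1.1778·91 + 0.0887·85 = 144.3158
  x_5 = 0.0910·64 + 0.1117·91 + 0.1377·94 + 0.1423·87 + 0.1570·91 + 1.1130·85 = 150.2048
Δx_2 = L[2,0] · Δd_0 = 0.0378 · 13 = 0.4919

0.4919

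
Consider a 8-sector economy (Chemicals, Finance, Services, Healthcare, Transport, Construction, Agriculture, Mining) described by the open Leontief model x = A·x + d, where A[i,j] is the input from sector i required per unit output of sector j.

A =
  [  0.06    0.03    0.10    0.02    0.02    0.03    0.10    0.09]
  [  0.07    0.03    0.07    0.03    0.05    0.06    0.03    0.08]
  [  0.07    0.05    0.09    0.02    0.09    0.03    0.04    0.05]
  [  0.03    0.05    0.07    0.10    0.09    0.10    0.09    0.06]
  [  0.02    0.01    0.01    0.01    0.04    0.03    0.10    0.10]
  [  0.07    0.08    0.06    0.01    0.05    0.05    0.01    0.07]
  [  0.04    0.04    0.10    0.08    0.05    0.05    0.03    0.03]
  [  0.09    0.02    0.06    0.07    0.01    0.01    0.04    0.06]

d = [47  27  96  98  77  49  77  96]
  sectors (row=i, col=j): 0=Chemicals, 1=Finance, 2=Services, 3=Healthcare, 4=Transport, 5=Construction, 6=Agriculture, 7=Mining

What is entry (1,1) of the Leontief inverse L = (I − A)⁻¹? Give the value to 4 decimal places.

Form M = I − A:
  [  0.94   -0.03   -0.10   -0.02   -0.02   -0.03   -0.10   -0.09]
  [ -0.07    0.97   -0.07   -0.03   -0.05   -0.06   -0.03   -0.08]
  [ -0.07   -0.05    0.91   -0.02   -0.09   -0.03   -0.04   -0.05]
  [ -0.03   -0.05   -0.07    0.90   -0.09   -0.10   -0.09   -0.06]
  [ -0.02   -0.01   -0.01   -0.01    0.96   -0.03   -0.10   -0.10]
  [ -0.07   -0.08   -0.06   -0.01   -0.05    0.95   -0.01   -0.07]
  [ -0.04   -0.04   -0.10   -0.08   -0.05   -0.05    0.97   -0.03]
  [ -0.09   -0.02   -0.06   -0.07   -0.01   -0.01   -0.04    0.94]
Leontief inverse L = M⁻¹:
  [  1.1068    0.0594    0.1595    0.0546    0.0581    0.0601    0.1399    0.1381]
  [  0.1133    1.0573    0.1212    0.0586    0.0838    0.0880    0.0697    0.1287]
  [  0.1126    0.0765    1.1420    0.0478    0.1263    0.0589    0.0833    0.1016]
  [  0.0862    0.0911    0.1402    1.1452    0.1436    0.1470    0.1453    0.1274]
  [  0.0515    0.0291    0.0486    0.0372    1.0630    0.0506    0.1273    0.1333]
  [  0.1120    0.1047    0.1078    0.0345    0.0808    1.0761    0.0467    0.1178]
  [  0.0814    0.0697    0.1523    0.1108    0.0910    0.0836    1.0715    0.0790]
  [  0.1272    0.0442    0.1093    0.1003    0.0421    0.0379    0.0785    1.1018]
Total output x = L · d:
  x_0 = 1.1068·47 + 0.0594·27 + 0.1595·96 + 0.0546·98 + 0.0581·77 + 0.0601·49 + 0.1399·77 + 0.1381·96 = 105.7338
  x_1 = 0.1133·47 + 1.0573·27 + 0.1212·96 + 0.0586·98 + 0.0838·77 + 0.0880·49 + 0.0697·77 + 0.1287·96 = 79.7292
  x_2 = 0.1126·47 + 0.0765·27 + 1.1420·96 + 0.0478·98 + 0.1263·77 + 0.0589·49 + 0.0833·77 + 0.1016·96 = 150.4527
  x_3 = 0.0862·47 + 0.0911·27 + 0.1402·96 + 1.1452·98 + 0.1436·77 + 0.1470·49 + 0.1453·77 + 0.1274·96 = 173.8865
  x_4 = 0.0515·47 + 0.0291·27 + 0.0486·96 + 0.0372·98 + 1.0630·77 + 0.0506·49 + 0.1273·77 + 0.1333·96 = 118.4433
  x_5 = 0.1120·47 + 0.1047·27 + 0.1078·96 + 0.0345·98 + 0.0808·77 + 1.0761·49 + 0.0467·77 + 0.1178·96 = 95.6848
  x_6 = 0.0814·47 + 0.0697·27 + 0.1523·96 + 0.1108·98 + 0.0910·77 + 0.0836·49 + 1.0715·77 + 0.0790·96 = 132.3850
  x_7 = 0.1272·47 + 0.0442·27 + 0.1093·96 + 0.1003·98 + 0.0421·77 + 0.0379·49 + 0.0785·77 + 1.1018·96 = 144.4112

L[1,1] = 1.0573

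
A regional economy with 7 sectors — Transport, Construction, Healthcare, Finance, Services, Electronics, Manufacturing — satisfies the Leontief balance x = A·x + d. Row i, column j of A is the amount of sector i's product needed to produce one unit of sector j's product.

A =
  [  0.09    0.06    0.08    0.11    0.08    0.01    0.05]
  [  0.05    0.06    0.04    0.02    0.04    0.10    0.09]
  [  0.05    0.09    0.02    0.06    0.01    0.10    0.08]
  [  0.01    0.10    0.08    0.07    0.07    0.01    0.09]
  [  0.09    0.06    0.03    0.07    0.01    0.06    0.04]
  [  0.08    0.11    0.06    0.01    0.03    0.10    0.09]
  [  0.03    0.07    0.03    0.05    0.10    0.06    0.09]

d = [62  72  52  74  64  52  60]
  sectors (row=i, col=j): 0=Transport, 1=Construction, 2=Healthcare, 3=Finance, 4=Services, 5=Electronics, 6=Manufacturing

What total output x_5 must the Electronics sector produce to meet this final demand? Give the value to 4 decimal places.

104.0561

Form M = I − A:
  [  0.91   -0.06   -0.08   -0.11   -0.08   -0.01   -0.05]
  [ -0.05    0.94   -0.04   -0.02   -0.04   -0.10   -0.09]
  [ -0.05   -0.09    0.98   -0.06   -0.01   -0.10   -0.08]
  [ -0.01   -0.10   -0.08    0.93   -0.07   -0.01   -0.09]
  [ -0.09   -0.06   -0.03   -0.07    0.99   -0.06   -0.04]
  [ -0.08   -0.11   -0.06   -0.01   -0.03    0.90   -0.09]
  [ -0.03   -0.07   -0.03   -0.05   -0.10   -0.06    0.91]
Leontief inverse L = M⁻¹:
  [  1.1350    0.1240    0.1215    0.1606    0.1224    0.0573    0.1122]
  [  0.0913    1.1155    0.0733    0.0547    0.0762    0.1485    0.1452]
  [  0.0897    0.1477    1.0563    0.0947    0.0491    0.1483    0.1386]
  [  0.0476    0.1565    0.1122    1.1081    0.1064    0.0597    0.1481]
  [  0.1256    0.1102    0.0641    0.1059    1.0448    0.0976    0.0895]
  [  0.1300    0.1753    0.1000    0.0520    0.0732    1.1590    0.1563]
  [  0.0724    0.1270    0.0643    0.0886    0.1370    0.1086    1.1466]
Total output x = L · d:
  x_0 = 1.1350·62 + 0.1240·72 + 0.1215·52 + 0.1606·74 + 0.1224·64 + 0.0573·52 + 0.1122·60 = 115.0552
  x_1 = 0.0913·62 + 1.1155·72 + 0.0733·52 + 0.0547·74 + 0.0762·64 + 0.1485·52 + 0.1452·60 = 115.1513
  x_2 = 0.0897·62 + 0.1477·72 + 1.0563·52 + 0.0947·74 + 0.0491·64 + 0.1483·52 + 0.1386·60 = 97.3005
  x_3 = 0.0476·62 + 0.1565·72 + 0.1122·52 + 1.1081·74 + 0.1064·64 + 0.0597·52 + 0.1481·60 = 120.8506
  x_4 = 0.1256·62 + 0.1102·72 + 0.0641·52 + 0.1059·74 + 1.0448·64 + 0.0976·52 + 0.0895·60 = 104.1977
  x_5 = 0.1300·62 + 0.1753·72 + 0.1000·52 + 0.0520·74 + 0.0732·64 + 1.1590·52 + 0.1563·60 = 104.0561
  x_6 = 0.0724·62 + 0.1270·72 + 0.0643·52 + 0.0886·74 + 0.1370·64 + 0.1086·52 + 1.1466·60 = 106.7439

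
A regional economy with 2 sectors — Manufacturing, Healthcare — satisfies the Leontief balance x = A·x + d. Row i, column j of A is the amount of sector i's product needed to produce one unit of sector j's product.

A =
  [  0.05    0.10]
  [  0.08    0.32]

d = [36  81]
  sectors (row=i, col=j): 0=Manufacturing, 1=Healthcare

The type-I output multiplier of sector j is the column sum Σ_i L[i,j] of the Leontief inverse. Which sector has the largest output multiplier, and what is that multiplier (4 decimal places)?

Healthcare (1.6458)

Form M = I − A:
  [  0.95   -0.10]
  [ -0.08    0.68]
Leontief inverse L = M⁻¹:
  [  1.0658    0.1567]
  [  0.1254    1.4890]
Total output x = L · d:
  x_0 = 1.0658·36 + 0.1567·81 = 51.0658
  x_1 = 0.1254·36 + 1.4890·81 = 125.1254
Output multipliers (column sums of L):
  Manufacturing: 1.1912
  Healthcare: 1.6458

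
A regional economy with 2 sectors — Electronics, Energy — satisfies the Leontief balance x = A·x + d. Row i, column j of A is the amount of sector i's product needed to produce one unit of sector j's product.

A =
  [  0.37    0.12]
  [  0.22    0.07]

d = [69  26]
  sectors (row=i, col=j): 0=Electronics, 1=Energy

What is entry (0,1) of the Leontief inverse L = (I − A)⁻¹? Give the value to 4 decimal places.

Form M = I − A:
  [  0.63   -0.12]
  [ -0.22    0.93]
Leontief inverse L = M⁻¹:
  [  1.6622    0.2145]
  [  0.3932    1.1260]
Total output x = L · d:
  x_0 = 1.6622·69 + 0.2145·26 = 120.2681
  x_1 = 0.3932·69 + 1.1260·26 = 56.4075

L[0,1] = 0.2145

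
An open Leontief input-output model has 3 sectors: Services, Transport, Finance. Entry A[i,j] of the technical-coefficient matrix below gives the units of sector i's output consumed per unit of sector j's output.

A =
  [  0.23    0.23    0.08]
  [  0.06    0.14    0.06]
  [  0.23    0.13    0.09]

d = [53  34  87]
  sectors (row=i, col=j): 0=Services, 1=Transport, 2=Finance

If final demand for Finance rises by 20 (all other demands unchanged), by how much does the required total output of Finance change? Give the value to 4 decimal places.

22.9760

Form M = I − A:
  [  0.77   -0.23   -0.08]
  [ -0.06    0.86   -0.06]
  [ -0.23   -0.13    0.91]
Leontief inverse L = M⁻¹:
  [  1.3727    0.3893    0.1463]
  [  0.1212    1.2089    0.0904]
  [  0.3643    0.2711    1.1488]
Total output x = L · d:
  x_0 = 1.3727·53 + 0.3893·34 + 0.1463·87 = 98.7222
  x_1 = 0.1212·53 + 1.2089·34 + 0.0904·87 = 55.3854
  x_2 = 0.3643·53 + 0.2711·34 + 1.1488·87 = 128.4684
Δx_2 = L[2,2] · Δd_2 = 1.1488 · 20 = 22.9760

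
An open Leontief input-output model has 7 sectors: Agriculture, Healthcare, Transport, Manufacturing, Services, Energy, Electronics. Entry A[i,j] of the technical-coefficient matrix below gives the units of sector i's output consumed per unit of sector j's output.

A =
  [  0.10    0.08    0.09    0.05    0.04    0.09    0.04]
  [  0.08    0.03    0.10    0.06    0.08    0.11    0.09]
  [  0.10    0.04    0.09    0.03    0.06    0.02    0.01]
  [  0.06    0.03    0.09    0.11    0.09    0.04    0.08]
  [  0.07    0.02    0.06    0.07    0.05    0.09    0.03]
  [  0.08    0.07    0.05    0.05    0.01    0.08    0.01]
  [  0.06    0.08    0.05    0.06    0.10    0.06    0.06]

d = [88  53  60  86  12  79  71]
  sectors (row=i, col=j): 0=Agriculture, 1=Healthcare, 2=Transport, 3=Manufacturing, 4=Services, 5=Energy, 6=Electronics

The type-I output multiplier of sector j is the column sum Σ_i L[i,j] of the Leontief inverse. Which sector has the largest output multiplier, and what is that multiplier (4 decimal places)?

Form M = I − A:
  [  0.90   -0.08   -0.09   -0.05   -0.04   -0.09   -0.04]
  [ -0.08    0.97   -0.10   -0.06   -0.08   -0.11   -0.09]
  [ -0.10   -0.04    0.91   -0.03   -0.06   -0.02   -0.01]
  [ -0.06   -0.03   -0.09    0.89   -0.09   -0.04   -0.08]
  [ -0.07   -0.02   -0.06   -0.07    0.95   -0.09   -0.03]
  [ -0.08   -0.07   -0.05   -0.05   -0.01    0.92   -0.01]
  [ -0.06   -0.08   -0.05   -0.06   -0.10   -0.06    0.94]
Leontief inverse L = M⁻¹:
  [  1.1719    0.1253    0.1580    0.1003    0.0890    0.1511    0.0765]
  [  0.1574    1.0805    0.1714    0.1165    0.1348    0.1749    0.1281]
  [  0.1525    0.0709    1.1398    0.0651    0.0949    0.0625    0.0346]
  [  0.1297    0.0731    0.1577    1.1661    0.1456    0.0976    0.1191]
  [  0.1254    0.0554    0.1119    0.1116    1.0877    0.1363    0.0575]
  [  0.1320    0.1029    0.0997    0.0869    0.0445    1.1249    0.0373]
  [  0.1264    0.1209    0.1136    0.1116    0.1501    0.1204    1.0976]
Total output x = L · d:
  x_0 = 1.1719·88 + 0.1253·53 + 0.1580·60 + 0.1003·86 + 0.0890·12 + 0.1511·79 + 0.0765·71 = 146.3156
  x_1 = 0.1574·88 + 1.0805·53 + 0.1714·60 + 0.1165·86 + 0.1348·12 + 0.1749·79 + 0.1281·71 = 115.9561
  x_2 = 0.1525·88 + 0.0709·53 + 1.1398·60 + 0.0651·86 + 0.0949·12 + 0.0625·79 + 0.0346·71 = 99.7064
  x_3 = 0.1297·88 + 0.0731·53 + 0.1577·60 + 1.1661·86 + 0.1456·12 + 0.0976·79 + 0.1191·71 = 142.9500
  x_4 = 0.1254·88 + 0.0554·53 + 0.1119·60 + 0.1116·86 + 1.0877·12 + 0.1363·79 + 0.0575·71 = 58.1866
  x_5 = 0.1320·88 + 0.1029·53 + 0.0997·60 + 0.0869·86 + 0.0445·12 + 1.1249·79 + 0.0373·71 = 122.5746
  x_6 = 0.1264·88 + 0.1209·53 + 0.1136·60 + 0.1116·86 + 0.1501·12 + 0.1204·79 + 1.0976·71 = 123.1818
Output multipliers (column sums of L):
  Agriculture: 1.9953
  Healthcare: 1.6291
  Transport: 1.9521
  Manufacturing: 1.7582
  Services: 1.7466
  Energy: 1.8678
  Electronics: 1.5507

Agriculture (1.9953)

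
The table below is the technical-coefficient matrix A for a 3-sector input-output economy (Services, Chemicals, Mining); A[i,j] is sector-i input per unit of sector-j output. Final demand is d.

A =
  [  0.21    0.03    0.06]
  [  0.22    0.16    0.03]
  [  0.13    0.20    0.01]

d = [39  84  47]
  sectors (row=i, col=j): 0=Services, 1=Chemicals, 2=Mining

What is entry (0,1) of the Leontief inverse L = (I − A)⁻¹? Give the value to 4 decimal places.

L[0,1] = 0.0655

Form M = I − A:
  [  0.79   -0.03   -0.06]
  [ -0.22    0.84   -0.03]
  [ -0.13   -0.20    0.99]
Leontief inverse L = M⁻¹:
  [  1.2973    0.0655    0.0806]
  [  0.3484    1.2167    0.0580]
  [  0.2407    0.2544    1.0324]
Total output x = L · d:
  x_0 = 1.2973·39 + 0.0655·84 + 0.0806·47 = 59.8891
  x_1 = 0.3484·39 + 1.2167·84 + 0.0580·47 = 118.5167
  x_2 = 0.2407·39 + 0.2544·84 + 1.0324·47 = 79.2818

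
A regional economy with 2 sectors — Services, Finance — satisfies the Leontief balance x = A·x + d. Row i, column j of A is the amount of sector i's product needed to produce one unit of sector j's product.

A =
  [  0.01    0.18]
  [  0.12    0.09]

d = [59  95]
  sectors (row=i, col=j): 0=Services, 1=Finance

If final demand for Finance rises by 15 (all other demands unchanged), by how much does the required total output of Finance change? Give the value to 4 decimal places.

Form M = I − A:
  [  0.99   -0.18]
  [ -0.12    0.91]
Leontief inverse L = M⁻¹:
  [  1.0349    0.2047]
  [  0.1365    1.1259]
Total output x = L · d:
  x_0 = 1.0349·59 + 0.2047·95 = 80.5072
  x_1 = 0.1365·59 + 1.1259·95 = 115.0119
Δx_1 = L[1,1] · Δd_1 = 1.1259 · 15 = 16.8884

16.8884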